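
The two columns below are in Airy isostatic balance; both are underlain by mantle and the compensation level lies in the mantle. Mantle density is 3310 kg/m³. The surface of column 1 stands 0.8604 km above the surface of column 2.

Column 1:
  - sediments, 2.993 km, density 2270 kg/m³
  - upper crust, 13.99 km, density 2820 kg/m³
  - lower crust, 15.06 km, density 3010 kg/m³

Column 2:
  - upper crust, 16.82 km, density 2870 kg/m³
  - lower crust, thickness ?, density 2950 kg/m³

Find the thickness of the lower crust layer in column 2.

11.8 km

Take the compensation level at the base of the deeper column (depth z_c below the surface of column 1) and equate Σ ρ_i t_i down to z_c; mantle fills any gap and the z_c terms cancel.
Column 1: 2.993×2270 + 13.99×2820 + 15.06×3010 + (z_c − 32.043)×3310
Column 2: 0.8604×0 + 16.82×2870 + x×2950 + (z_c − 0.8604 − 16.82 − x)×3310
The z_c×3310 term appears on both sides and cancels. Collect the known terms of each column as K = Σ(ρt)_known − 3310 × (depth of known layers): K_1 = 91576.51 − 3310×32.043 = −14485.82; K_2 = 48273.4 − 3310×(0.8604 + 16.82) = −10248.724.
Balance: K_1 = K_2 − x×(3310 − 2950), so x = (K_2 − K_1)/(3310 − 2950) = 4237.1/360 = 11.8 km.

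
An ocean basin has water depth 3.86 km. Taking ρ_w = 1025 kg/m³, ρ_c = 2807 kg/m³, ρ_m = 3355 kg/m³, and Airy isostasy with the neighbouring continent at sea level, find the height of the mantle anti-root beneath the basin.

In Airy isostatic equilibrium: replacing crust with seawater at the top is compensated by replacing crust with mantle at the base: d (ρ_c − ρ_w) = a (ρ_m − ρ_c).
a = d (ρ_c − ρ_w)/(ρ_m − ρ_c) = 3.86 km × 1782/548 = 12.6 km.

12.6 km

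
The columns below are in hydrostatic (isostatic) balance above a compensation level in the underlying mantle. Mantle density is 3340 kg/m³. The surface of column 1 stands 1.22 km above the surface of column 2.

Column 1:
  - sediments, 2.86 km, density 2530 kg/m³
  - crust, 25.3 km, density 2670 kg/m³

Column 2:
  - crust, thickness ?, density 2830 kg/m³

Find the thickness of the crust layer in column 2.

29.8 km

Take the compensation level at the base of the deeper column (depth z_c below the surface of column 1) and equate Σ ρ_i t_i down to z_c; mantle fills any gap and the z_c terms cancel.
Column 1: 2.86×2530 + 25.3×2670 + (z_c − 28.16)×3340
Column 2: 1.22×0 + x×2830 + (z_c − 1.22 − 0 − x)×3340
The z_c×3340 term appears on both sides and cancels. Collect the known terms of each column as K = Σ(ρt)_known − 3340 × (depth of known layers): K_1 = 74786.8 − 3340×28.16 = −19267.6; K_2 = 0 − 3340×(1.22 + 0) = −4074.8.
Balance: K_1 = K_2 − x×(3340 − 2830), so x = (K_2 − K_1)/(3340 − 2830) = 15192.8/510 = 29.8 km.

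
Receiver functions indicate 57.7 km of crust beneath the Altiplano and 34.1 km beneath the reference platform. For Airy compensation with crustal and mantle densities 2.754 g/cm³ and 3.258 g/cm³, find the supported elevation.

3.65 km

Excess crust Δ = 57.7 km − 34.1 km = 23.6 km, split between elevation h and root r with h + r = Δ.
Airy balance ρ_c h = (ρ_m − ρ_c) r gives r = h ρ_c/(ρ_m − ρ_c), so h (1 + ρ_c/(ρ_m − ρ_c)) = Δ, i.e. h = Δ (ρ_m − ρ_c)/ρ_m.
h = 23.6 km × 0.504/3.258 = 3.65 km.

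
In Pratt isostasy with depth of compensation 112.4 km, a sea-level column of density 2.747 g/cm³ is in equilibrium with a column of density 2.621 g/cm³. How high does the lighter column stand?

ρ_ref D = ρ (D + h) → h = D (ρ_ref − ρ)/ρ.
h = 112.4 km × (2.747 − 2.621)/2.621 = 5.4 km.

5.4 km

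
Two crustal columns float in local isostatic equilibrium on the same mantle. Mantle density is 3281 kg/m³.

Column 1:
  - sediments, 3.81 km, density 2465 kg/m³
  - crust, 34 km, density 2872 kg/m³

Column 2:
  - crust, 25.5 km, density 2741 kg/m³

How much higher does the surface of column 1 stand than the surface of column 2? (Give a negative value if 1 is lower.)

For any compensation level in the mantle, the mantle terms cancel and isostasy reduces to e = (Σt_1 − Σt_2) − (Σ(ρt)_1 − Σ(ρt)_2) / ρ_m.
Σt_1 = 37.81 km; Σt_2 = 25.5 km; Σ(ρt)_1 = 107039.65; Σ(ρt)_2 = 69895.5 (in km·kg/m³).
e = (37.81 − 25.5) − (107039.65 − 69895.5) / 3281 = 0.989 km.

0.989 km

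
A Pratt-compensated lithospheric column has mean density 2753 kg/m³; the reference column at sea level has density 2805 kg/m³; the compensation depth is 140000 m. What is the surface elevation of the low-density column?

ρ_ref D = ρ (D + h) → h = D (ρ_ref − ρ)/ρ.
h = 140000 m × (2805 − 2753)/2753 = 2640 m.

2640 m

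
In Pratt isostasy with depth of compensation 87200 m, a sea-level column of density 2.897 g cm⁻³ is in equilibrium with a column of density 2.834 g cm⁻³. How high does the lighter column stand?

ρ_ref D = ρ (D + h) → h = D (ρ_ref − ρ)/ρ.
h = 87200 m × (2.897 − 2.834)/2.834 = 1940 m.

1940 m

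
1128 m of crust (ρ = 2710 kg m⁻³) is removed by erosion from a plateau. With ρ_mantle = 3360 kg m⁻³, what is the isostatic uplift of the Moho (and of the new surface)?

910 m

Unloading: uplift u = e ρ_c/ρ_m = 1128 m × 2710/3360 = 910 m.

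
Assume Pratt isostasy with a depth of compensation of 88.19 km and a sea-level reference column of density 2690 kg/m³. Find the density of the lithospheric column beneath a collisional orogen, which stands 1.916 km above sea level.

2630 kg/m³

Pratt balance: ρ_ref D = ρ (D + h).
ρ = ρ_ref D/(D + h) = 2690 × 88.19 km/(88.19 km + 1.916 km) = 2630 kg/m³.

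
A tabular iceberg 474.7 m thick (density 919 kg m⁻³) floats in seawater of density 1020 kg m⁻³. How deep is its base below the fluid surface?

Draft d = t ρ_obj/ρ_fluid = 474.7 m × 919/1020 = 428 m.

428 m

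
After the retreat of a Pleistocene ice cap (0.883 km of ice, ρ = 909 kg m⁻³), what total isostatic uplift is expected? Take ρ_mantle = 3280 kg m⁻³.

Removing the load lets mantle flow back in; uplift u satisfies ρ_ice t = ρ_m u.
u = t ρ_ice/ρ_m = 0.883 km × 909/3280 = 0.245 km.

0.245 km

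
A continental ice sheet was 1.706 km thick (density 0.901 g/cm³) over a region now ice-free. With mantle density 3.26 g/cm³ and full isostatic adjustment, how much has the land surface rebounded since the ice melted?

0.472 km

Removing the load lets mantle flow back in; uplift u satisfies ρ_ice t = ρ_m u.
u = t ρ_ice/ρ_m = 1.706 km × 0.901/3.26 = 0.472 km.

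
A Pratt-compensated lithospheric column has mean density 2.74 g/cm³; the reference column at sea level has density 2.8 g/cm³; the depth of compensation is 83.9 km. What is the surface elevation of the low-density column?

ρ_ref D = ρ (D + h) → h = D (ρ_ref − ρ)/ρ.
h = 83.9 km × (2.8 − 2.74)/2.74 = 1.84 km.

1.84 km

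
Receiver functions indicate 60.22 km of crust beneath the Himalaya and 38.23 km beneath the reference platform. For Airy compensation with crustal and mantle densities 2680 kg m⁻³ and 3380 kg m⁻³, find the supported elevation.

Excess crust Δ = 60.22 km − 38.23 km = 21.99 km, split between elevation h and root r with h + r = Δ.
Airy balance ρ_c h = (ρ_m − ρ_c) r gives r = h ρ_c/(ρ_m − ρ_c), so h (1 + ρ_c/(ρ_m − ρ_c)) = Δ, i.e. h = Δ (ρ_m − ρ_c)/ρ_m.
h = 21.99 km × 700/3380 = 4.55 km.

4.55 km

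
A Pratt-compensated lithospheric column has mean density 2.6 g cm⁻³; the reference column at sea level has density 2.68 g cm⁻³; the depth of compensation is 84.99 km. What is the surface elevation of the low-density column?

2.62 km

ρ_ref D = ρ (D + h) → h = D (ρ_ref − ρ)/ρ.
h = 84.99 km × (2.68 − 2.6)/2.6 = 2.62 km.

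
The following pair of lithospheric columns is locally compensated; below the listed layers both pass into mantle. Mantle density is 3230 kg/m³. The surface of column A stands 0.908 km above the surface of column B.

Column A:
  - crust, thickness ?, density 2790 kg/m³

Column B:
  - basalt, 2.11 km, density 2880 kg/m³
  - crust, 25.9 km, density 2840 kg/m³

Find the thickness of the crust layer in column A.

Take the compensation level at the base of the deeper column (depth z_c below the surface of column A) and equate Σ ρ_i t_i down to z_c; mantle fills any gap and the z_c terms cancel.
Column A: x×2790 + (z_c − 0 − x)×3230
Column B: 0.908×0 + 2.11×2880 + 25.9×2840 + (z_c − 0.908 − 28.01)×3230
The z_c×3230 term appears on both sides and cancels. Collect the known terms of each column as K = Σ(ρt)_known − 3230 × (depth of known layers): K_A = 0 − 3230×0 = 0; K_B = 79632.8 − 3230×(0.908 + 28.01) = −13772.34.
Balance: K_A − x×(3230 − 2790) = K_B, so x = (K_A − K_B)/(3230 − 2790) = 13772.3/440 = 31.3 km.

31.3 km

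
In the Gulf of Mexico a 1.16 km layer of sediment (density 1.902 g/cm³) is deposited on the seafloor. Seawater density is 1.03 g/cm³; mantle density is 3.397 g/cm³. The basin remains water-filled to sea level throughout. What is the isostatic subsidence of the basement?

0.427 km

Submarine loading: the sediment displaces seawater, and the subsidence is in turn flooded, so s (ρ_m − ρ_w) = t (ρ_sed − ρ_w).
s = 1.16 km × (1.902 − 1.03) / (3.397 − 1.03) = 0.427 km.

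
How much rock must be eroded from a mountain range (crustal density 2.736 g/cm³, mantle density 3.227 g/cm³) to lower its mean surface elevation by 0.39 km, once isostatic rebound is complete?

Net drop Δ = e − u = e − e ρ_c/ρ_m = e (ρ_m − ρ_c)/ρ_m.
e = Δ ρ_m/(ρ_m − ρ_c) = 0.39 km × 3.227/0.491 = 2.56 km.

2.56 km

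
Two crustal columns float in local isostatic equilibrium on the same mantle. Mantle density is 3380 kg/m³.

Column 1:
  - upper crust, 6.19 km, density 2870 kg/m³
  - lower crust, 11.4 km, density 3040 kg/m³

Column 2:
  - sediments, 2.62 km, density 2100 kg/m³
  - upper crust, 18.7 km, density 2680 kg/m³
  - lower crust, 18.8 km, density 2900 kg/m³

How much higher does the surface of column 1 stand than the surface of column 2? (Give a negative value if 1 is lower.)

For any compensation level in the mantle, the mantle terms cancel and isostasy reduces to e = (Σt_1 − Σt_2) − (Σ(ρt)_1 − Σ(ρt)_2) / ρ_m.
Σt_1 = 17.59 km; Σt_2 = 40.12 km; Σ(ρt)_1 = 52421.3; Σ(ρt)_2 = 110138 (in km·kg/m³).
e = (17.59 − 40.12) − (52421.3 − 110138) / 3380 = −5.45 km.

−5.45 km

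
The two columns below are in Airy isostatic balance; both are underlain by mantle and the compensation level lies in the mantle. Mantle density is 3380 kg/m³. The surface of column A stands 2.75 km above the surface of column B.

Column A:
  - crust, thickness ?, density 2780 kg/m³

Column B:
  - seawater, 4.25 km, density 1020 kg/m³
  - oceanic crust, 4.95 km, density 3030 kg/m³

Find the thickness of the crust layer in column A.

Take the compensation level at the base of the deeper column (depth z_c below the surface of column A) and equate Σ ρ_i t_i down to z_c; mantle fills any gap and the z_c terms cancel.
Column A: x×2780 + (z_c − 0 − x)×3380
Column B: 2.75×0 + 4.25×1020 + 4.95×3030 + (z_c − 2.75 − 9.2)×3380
The z_c×3380 term appears on both sides and cancels. Collect the known terms of each column as K = Σ(ρt)_known − 3380 × (depth of known layers): K_A = 0 − 3380×0 = 0; K_B = 19333.5 − 3380×(2.75 + 9.2) = −21057.5.
Balance: K_A − x×(3380 − 2780) = K_B, so x = (K_A − K_B)/(3380 − 2780) = 21057.5/600 = 35.1 km.

35.1 km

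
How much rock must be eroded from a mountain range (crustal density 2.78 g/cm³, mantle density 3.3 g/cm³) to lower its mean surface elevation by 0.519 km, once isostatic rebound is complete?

Net drop Δ = e − u = e − e ρ_c/ρ_m = e (ρ_m − ρ_c)/ρ_m.
e = Δ ρ_m/(ρ_m − ρ_c) = 0.519 km × 3.3/0.52 = 3.29 km.

3.29 km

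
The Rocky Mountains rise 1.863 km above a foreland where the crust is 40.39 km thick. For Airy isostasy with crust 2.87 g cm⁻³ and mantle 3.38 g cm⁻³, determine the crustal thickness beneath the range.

52.7 km

Root depth r = h ρ_c / (ρ_m − ρ_c) = 1.863 km × 2.87 / 0.51 = 10.48 km.
Total thickness = T + h + r = 40.39 km + 1.863 km + 10.48 km = 52.7 km.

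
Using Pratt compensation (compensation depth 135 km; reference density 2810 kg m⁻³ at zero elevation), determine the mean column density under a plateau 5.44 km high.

Pratt balance: ρ_ref D = ρ (D + h).
ρ = ρ_ref D/(D + h) = 2810 × 135 km/(135 km + 5.44 km) = 2700 kg m⁻³.

2700 kg m⁻³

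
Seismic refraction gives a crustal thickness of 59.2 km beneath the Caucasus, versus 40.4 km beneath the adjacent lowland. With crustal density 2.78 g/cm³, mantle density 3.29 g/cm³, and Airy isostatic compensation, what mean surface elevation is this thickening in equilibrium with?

Excess crust Δ = 59.2 km − 40.4 km = 18.8 km, split between elevation h and root r with h + r = Δ.
Airy balance ρ_c h = (ρ_m − ρ_c) r gives r = h ρ_c/(ρ_m − ρ_c), so h (1 + ρ_c/(ρ_m − ρ_c)) = Δ, i.e. h = Δ (ρ_m − ρ_c)/ρ_m.
h = 18.8 km × 0.51/3.29 = 2.91 km.

2.91 km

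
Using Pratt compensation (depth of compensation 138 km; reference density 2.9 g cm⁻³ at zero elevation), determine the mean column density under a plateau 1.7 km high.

2.86 g cm⁻³

Pratt balance: ρ_ref D = ρ (D + h).
ρ = ρ_ref D/(D + h) = 2.9 × 138 km/(138 km + 1.7 km) = 2.86 g cm⁻³.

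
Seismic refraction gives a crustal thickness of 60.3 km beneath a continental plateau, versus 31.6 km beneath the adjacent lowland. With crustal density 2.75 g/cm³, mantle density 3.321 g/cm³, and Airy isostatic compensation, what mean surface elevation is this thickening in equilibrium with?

4.93 km

Excess crust Δ = 60.3 km − 31.6 km = 28.7 km, split between elevation h and root r with h + r = Δ.
Airy balance ρ_c h = (ρ_m − ρ_c) r gives r = h ρ_c/(ρ_m − ρ_c), so h (1 + ρ_c/(ρ_m − ρ_c)) = Δ, i.e. h = Δ (ρ_m − ρ_c)/ρ_m.
h = 28.7 km × 0.571/3.321 = 4.93 km.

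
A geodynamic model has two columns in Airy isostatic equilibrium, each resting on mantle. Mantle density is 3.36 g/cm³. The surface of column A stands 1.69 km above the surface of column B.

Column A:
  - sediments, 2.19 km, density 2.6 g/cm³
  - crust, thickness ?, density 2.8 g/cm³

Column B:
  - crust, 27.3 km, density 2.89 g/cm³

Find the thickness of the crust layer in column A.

Take the compensation level at the base of the deeper column (depth z_c below the surface of column A) and equate Σ ρ_i t_i down to z_c; mantle fills any gap and the z_c terms cancel.
Column A: 2.19×2.6 + x×2.8 + (z_c − 2.19 − x)×3.36
Column B: 1.69×0 + 27.3×2.89 + (z_c − 1.69 − 27.3)×3.36
The z_c×3.36 term appears on both sides and cancels. Collect the known terms of each column as K = Σ(ρt)_known − 3.36 × (depth of known layers): K_A = 5.694 − 3.36×2.19 = −1.6644; K_B = 78.897 − 3.36×(1.69 + 27.3) = −18.5094.
Balance: K_A − x×(3.36 − 2.8) = K_B, so x = (K_A − K_B)/(3.36 − 2.8) = 16.845/0.56 = 30.1 km.

30.1 km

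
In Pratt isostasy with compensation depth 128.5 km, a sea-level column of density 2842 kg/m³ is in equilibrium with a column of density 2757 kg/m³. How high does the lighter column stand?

ρ_ref D = ρ (D + h) → h = D (ρ_ref − ρ)/ρ.
h = 128.5 km × (2842 − 2757)/2757 = 3.96 km.

3.96 km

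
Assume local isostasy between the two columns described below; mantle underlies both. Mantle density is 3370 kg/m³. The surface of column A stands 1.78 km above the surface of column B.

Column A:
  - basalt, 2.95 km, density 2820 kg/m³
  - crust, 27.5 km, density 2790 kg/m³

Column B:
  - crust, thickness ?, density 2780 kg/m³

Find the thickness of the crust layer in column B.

19.6 km

Take the compensation level at the base of the deeper column (depth z_c below the surface of column A) and equate Σ ρ_i t_i down to z_c; mantle fills any gap and the z_c terms cancel.
Column A: 2.95×2820 + 27.5×2790 + (z_c − 30.45)×3370
Column B: 1.78×0 + x×2780 + (z_c − 1.78 − 0 − x)×3370
The z_c×3370 term appears on both sides and cancels. Collect the known terms of each column as K = Σ(ρt)_known − 3370 × (depth of known layers): K_A = 85044 − 3370×30.45 = −17572.5; K_B = 0 − 3370×(1.78 + 0) = −5998.6.
Balance: K_A = K_B − x×(3370 − 2780), so x = (K_B − K_A)/(3370 − 2780) = 11573.9/590 = 19.6 km.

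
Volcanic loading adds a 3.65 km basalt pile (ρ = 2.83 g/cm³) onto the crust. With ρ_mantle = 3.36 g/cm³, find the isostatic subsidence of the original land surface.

3.07 km

Subaerial loading: s = t ρ_load / ρ_m.
s = 3.65 km × 2.83/3.36 = 3.07 km.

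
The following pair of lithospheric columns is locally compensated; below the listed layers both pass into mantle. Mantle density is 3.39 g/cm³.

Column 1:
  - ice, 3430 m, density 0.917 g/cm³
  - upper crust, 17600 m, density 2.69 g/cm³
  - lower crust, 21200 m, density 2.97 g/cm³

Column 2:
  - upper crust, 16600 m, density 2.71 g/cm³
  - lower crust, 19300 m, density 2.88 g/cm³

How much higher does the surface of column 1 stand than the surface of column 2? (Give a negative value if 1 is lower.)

2530 m

For any compensation level in the mantle, the mantle terms cancel and isostasy reduces to e = (Σt_1 − Σt_2) − (Σ(ρt)_1 − Σ(ρt)_2) / ρ_m.
Σt_1 = 42230 m; Σt_2 = 35900 m; Σ(ρt)_1 = 113453.31; Σ(ρt)_2 = 100570 (in m·g/cm³).
e = (42230 − 35900) − (113453.31 − 100570) / 3.39 = 2530 m.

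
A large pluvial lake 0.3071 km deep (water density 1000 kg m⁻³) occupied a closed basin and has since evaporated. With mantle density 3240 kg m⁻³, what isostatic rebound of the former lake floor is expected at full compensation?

u = d ρ_w/ρ_m = 0.3071 km × 1000/3240 = 0.0948 km.

0.0948 km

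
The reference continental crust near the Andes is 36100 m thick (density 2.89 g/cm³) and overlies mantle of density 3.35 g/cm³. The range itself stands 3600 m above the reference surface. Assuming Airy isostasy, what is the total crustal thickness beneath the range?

Root depth r = h ρ_c / (ρ_m − ρ_c) = 3600 m × 2.89 / 0.46 = 22620 m.
Total thickness = T + h + r = 36100 m + 3600 m + 22620 m = 62300 m.

62300 m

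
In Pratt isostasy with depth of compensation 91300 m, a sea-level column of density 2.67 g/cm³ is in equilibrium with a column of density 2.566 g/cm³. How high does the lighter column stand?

ρ_ref D = ρ (D + h) → h = D (ρ_ref − ρ)/ρ.
h = 91300 m × (2.67 − 2.566)/2.566 = 3700 m.

3700 m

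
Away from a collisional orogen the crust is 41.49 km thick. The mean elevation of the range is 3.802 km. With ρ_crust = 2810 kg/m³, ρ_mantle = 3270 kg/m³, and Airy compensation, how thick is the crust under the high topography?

Root depth r = h ρ_c / (ρ_m − ρ_c) = 3.802 km × 2810 / 460 = 23.23 km.
Total thickness = T + h + r = 41.49 km + 3.802 km + 23.23 km = 68.5 km.

68.5 km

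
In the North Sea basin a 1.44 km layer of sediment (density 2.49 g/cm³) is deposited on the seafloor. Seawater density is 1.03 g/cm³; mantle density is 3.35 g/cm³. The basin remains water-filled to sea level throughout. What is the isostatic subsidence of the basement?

Submarine loading: the sediment displaces seawater, and the subsidence is in turn flooded, so s (ρ_m − ρ_w) = t (ρ_sed − ρ_w).
s = 1.44 km × (2.49 − 1.03) / (3.35 − 1.03) = 0.906 km.

0.906 km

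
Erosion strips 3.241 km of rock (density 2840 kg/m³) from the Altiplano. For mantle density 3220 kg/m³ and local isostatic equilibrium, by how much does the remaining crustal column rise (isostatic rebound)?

2.86 km

Unloading: uplift u = e ρ_c/ρ_m = 3.241 km × 2840/3220 = 2.86 km.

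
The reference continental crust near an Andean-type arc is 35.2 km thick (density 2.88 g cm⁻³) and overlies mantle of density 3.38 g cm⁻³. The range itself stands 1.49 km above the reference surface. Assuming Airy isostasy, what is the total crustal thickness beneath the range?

45.3 km

Root depth r = h ρ_c / (ρ_m − ρ_c) = 1.49 km × 2.88 / 0.5 = 8.582 km.
Total thickness = T + h + r = 35.2 km + 1.49 km + 8.582 km = 45.3 km.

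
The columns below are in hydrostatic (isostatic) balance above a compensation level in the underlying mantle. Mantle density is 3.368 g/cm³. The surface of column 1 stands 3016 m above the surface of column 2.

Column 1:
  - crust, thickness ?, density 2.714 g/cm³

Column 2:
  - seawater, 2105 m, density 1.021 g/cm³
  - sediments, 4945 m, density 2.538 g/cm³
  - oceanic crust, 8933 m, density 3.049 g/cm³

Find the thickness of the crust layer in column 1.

Take the compensation level at the base of the deeper column (depth z_c below the surface of column 1) and equate Σ ρ_i t_i down to z_c; mantle fills any gap and the z_c terms cancel.
Column 1: x×2.714 + (z_c − 0 − x)×3.368
Column 2: 3016×0 + 2105×1.021 + 4945×2.538 + 8933×3.049 + (z_c − 3016 − 15983)×3.368
The z_c×3.368 term appears on both sides and cancels. Collect the known terms of each column as K = Σ(ρt)_known − 3.368 × (depth of known layers): K_1 = 0 − 3.368×0 = 0; K_2 = 41936.332 − 3.368×(3016 + 15983) = −22052.3.
Balance: K_1 − x×(3.368 − 2.714) = K_2, so x = (K_1 − K_2)/(3.368 − 2.714) = 22052.3/0.654 = 33700 m.

33700 m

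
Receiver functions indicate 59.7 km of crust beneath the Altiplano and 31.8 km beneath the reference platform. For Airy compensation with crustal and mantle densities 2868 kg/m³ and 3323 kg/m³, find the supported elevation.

Excess crust Δ = 59.7 km − 31.8 km = 27.9 km, split between elevation h and root r with h + r = Δ.
Airy balance ρ_c h = (ρ_m − ρ_c) r gives r = h ρ_c/(ρ_m − ρ_c), so h (1 + ρ_c/(ρ_m − ρ_c)) = Δ, i.e. h = Δ (ρ_m − ρ_c)/ρ_m.
h = 27.9 km × 455/3323 = 3.82 km.

3.82 km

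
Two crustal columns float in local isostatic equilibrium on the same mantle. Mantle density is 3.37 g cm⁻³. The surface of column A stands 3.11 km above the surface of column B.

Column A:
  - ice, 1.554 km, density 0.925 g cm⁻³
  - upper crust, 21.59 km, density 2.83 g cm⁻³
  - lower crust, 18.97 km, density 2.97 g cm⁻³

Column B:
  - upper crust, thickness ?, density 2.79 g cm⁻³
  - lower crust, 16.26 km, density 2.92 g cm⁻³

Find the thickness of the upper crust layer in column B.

Take the compensation level at the base of the deeper column (depth z_c below the surface of column A) and equate Σ ρ_i t_i down to z_c; mantle fills any gap and the z_c terms cancel.
Column A: 1.554×0.925 + 21.59×2.83 + 18.97×2.97 + (z_c − 42.114)×3.37
Column B: 3.11×0 + x×2.79 + 16.26×2.92 + (z_c − 3.11 − 16.26 − x)×3.37
The z_c×3.37 term appears on both sides and cancels. Collect the known terms of each column as K = Σ(ρt)_known − 3.37 × (depth of known layers): K_A = 118.87805 − 3.37×42.114 = −23.04613; K_B = 47.4792 − 3.37×(3.11 + 16.26) = −17.7977.
Balance: K_A = K_B − x×(3.37 − 2.79), so x = (K_B − K_A)/(3.37 − 2.79) = 5.24843/0.58 = 9.05 km.

9.05 km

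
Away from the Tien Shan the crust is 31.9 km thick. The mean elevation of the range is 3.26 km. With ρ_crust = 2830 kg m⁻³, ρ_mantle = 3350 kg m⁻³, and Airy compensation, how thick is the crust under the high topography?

52.9 km

Root depth r = h ρ_c / (ρ_m − ρ_c) = 3.26 km × 2830 / 520 = 17.74 km.
Total thickness = T + h + r = 31.9 km + 3.26 km + 17.74 km = 52.9 km.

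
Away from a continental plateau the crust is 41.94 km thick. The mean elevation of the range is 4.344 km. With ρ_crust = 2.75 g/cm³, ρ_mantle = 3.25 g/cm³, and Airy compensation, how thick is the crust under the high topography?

Root depth r = h ρ_c / (ρ_m − ρ_c) = 4.344 km × 2.75 / 0.5 = 23.89 km.
Total thickness = T + h + r = 41.94 km + 4.344 km + 23.89 km = 70.2 km.

70.2 km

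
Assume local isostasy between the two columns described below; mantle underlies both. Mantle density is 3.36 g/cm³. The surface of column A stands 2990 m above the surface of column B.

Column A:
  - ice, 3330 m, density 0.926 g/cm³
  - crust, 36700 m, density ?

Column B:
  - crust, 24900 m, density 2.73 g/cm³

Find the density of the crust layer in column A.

2.88 g/cm³

Take the compensation level at the base of the deeper column (depth z_c below the surface of column A) and equate Σ ρ_i t_i down to z_c; mantle fills any gap and the z_c terms cancel.
Column A: 3330×0.926 + 36700×ρ + (z_c − 40030)×3.36
Column B: 2990×0 + 24900×2.73 + (z_c − 2990 − 24900)×3.36
The z_c×3.36 term appears on both sides and cancels. Collect the known terms of each column as K = Σ(ρt)_known − 3.36 × (depth of known layers): K_A = 3083.58 − 3.36×40030 = −131417.22; K_B = 67977 − 3.36×(2990 + 24900) = −25733.4.
Balance: K_A + 36700×ρ = K_B, so ρ = (K_B − K_A)/36700 = 105684/36700 = 2.88 g/cm³.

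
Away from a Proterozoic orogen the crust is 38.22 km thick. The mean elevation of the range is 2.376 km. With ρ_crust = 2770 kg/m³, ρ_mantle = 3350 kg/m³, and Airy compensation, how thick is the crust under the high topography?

Root depth r = h ρ_c / (ρ_m − ρ_c) = 2.376 km × 2770 / 580 = 11.35 km.
Total thickness = T + h + r = 38.22 km + 2.376 km + 11.35 km = 51.9 km.

51.9 km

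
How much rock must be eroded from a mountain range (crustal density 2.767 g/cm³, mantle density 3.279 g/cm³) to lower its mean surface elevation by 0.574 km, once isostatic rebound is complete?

3.68 km

Net drop Δ = e − u = e − e ρ_c/ρ_m = e (ρ_m − ρ_c)/ρ_m.
e = Δ ρ_m/(ρ_m − ρ_c) = 0.574 km × 3.279/0.512 = 3.68 km.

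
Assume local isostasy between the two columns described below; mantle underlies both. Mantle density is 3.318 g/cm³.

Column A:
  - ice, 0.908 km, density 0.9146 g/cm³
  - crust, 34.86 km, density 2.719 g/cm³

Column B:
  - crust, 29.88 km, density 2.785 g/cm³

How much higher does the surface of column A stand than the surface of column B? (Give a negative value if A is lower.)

2.15 km

For any compensation level in the mantle, the mantle terms cancel and isostasy reduces to e = (Σt_A − Σt_B) − (Σ(ρt)_A − Σ(ρt)_B) / ρ_m.
Σt_A = 35.768 km; Σt_B = 29.88 km; Σ(ρt)_A = 95.6147968; Σ(ρt)_B = 83.2158 (in km·g/cm³).
e = (35.768 − 29.88) − (95.6147968 − 83.2158) / 3.318 = 2.15 km.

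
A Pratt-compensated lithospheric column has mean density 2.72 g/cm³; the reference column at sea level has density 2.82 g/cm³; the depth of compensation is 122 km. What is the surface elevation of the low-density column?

ρ_ref D = ρ (D + h) → h = D (ρ_ref − ρ)/ρ.
h = 122 km × (2.82 − 2.72)/2.72 = 4.49 km.

4.49 km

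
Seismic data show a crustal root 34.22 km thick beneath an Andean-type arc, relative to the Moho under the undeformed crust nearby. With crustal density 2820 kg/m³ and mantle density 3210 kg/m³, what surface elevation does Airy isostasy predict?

By Archimedes' principle applied to the lithosphere: ρ_c h = (ρ_m − ρ_c) r.
h = r (ρ_m − ρ_c) / ρ_c = 34.22 km × (3210 − 2820) / 2820 = 4.73 km.

4.73 km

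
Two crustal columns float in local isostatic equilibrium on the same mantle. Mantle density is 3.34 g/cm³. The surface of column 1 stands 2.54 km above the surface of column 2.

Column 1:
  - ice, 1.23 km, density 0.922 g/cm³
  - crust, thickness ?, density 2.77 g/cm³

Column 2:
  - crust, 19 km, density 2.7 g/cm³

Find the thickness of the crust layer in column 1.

Take the compensation level at the base of the deeper column (depth z_c below the surface of column 1) and equate Σ ρ_i t_i down to z_c; mantle fills any gap and the z_c terms cancel.
Column 1: 1.23×0.922 + x×2.77 + (z_c − 1.23 − x)×3.34
Column 2: 2.54×0 + 19×2.7 + (z_c − 2.54 − 19)×3.34
The z_c×3.34 term appears on both sides and cancels. Collect the known terms of each column as K = Σ(ρt)_known − 3.34 × (depth of known layers): K_1 = 1.13406 − 3.34×1.23 = −2.97414; K_2 = 51.3 − 3.34×(2.54 + 19) = −20.6436.
Balance: K_1 − x×(3.34 − 2.77) = K_2, so x = (K_1 − K_2)/(3.34 − 2.77) = 17.6695/0.57 = 31 km.

31 km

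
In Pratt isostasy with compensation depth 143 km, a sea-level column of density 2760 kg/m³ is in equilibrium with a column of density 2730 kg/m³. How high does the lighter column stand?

ρ_ref D = ρ (D + h) → h = D (ρ_ref − ρ)/ρ.
h = 143 km × (2760 − 2730)/2730 = 1.57 km.

1.57 km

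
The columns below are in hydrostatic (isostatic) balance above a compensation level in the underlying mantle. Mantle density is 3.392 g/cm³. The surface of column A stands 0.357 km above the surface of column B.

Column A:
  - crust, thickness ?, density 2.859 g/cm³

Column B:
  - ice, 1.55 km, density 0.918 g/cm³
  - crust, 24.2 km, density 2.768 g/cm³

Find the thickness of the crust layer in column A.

Take the compensation level at the base of the deeper column (depth z_c below the surface of column A) and equate Σ ρ_i t_i down to z_c; mantle fills any gap and the z_c terms cancel.
Column A: x×2.859 + (z_c − 0 − x)×3.392
Column B: 0.357×0 + 1.55×0.918 + 24.2×2.768 + (z_c − 0.357 − 25.75)×3.392
The z_c×3.392 term appears on both sides and cancels. Collect the known terms of each column as K = Σ(ρt)_known − 3.392 × (depth of known layers): K_A = 0 − 3.392×0 = 0; K_B = 68.4085 − 3.392×(0.357 + 25.75) = −20.146444.
Balance: K_A − x×(3.392 − 2.859) = K_B, so x = (K_A − K_B)/(3.392 − 2.859) = 20.1464/0.533 = 37.8 km.

37.8 km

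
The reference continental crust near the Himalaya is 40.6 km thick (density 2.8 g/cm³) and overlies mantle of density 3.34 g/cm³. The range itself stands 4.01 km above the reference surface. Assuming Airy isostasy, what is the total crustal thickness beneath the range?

Root depth r = h ρ_c / (ρ_m − ρ_c) = 4.01 km × 2.8 / 0.54 = 20.79 km.
Total thickness = T + h + r = 40.6 km + 4.01 km + 20.79 km = 65.4 km.

65.4 km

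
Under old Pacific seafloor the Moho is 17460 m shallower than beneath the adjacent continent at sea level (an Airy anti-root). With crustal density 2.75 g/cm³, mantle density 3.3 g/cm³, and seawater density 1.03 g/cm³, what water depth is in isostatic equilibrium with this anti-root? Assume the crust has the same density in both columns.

Replacing a thickness d of crust by seawater at the top must be balanced by replacing crust with mantle at the base: d (ρ_c − ρ_w) = a (ρ_m − ρ_c).
d = a (ρ_m − ρ_c)/(ρ_c − ρ_w) = 17460 m × 0.55/1.72 = 5580 m.

5580 m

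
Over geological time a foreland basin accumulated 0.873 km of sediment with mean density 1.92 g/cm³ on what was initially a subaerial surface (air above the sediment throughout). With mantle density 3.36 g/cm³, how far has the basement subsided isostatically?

0.499 km

Subaerial load: s = t ρ_sed / ρ_m = 0.873 km × 1.92/3.36 = 0.499 km.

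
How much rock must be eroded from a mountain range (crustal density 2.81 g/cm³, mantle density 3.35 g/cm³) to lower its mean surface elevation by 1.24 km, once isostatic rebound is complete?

7.69 km

Net drop Δ = e − u = e − e ρ_c/ρ_m = e (ρ_m − ρ_c)/ρ_m.
e = Δ ρ_m/(ρ_m − ρ_c) = 1.24 km × 3.35/0.54 = 7.69 km.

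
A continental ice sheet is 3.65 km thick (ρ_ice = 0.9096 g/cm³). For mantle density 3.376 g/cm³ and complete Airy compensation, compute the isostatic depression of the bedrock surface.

Balancing pressure at the compensation depth: the ice load ρ_ice t is balanced by mantle displaced below, ρ_m s.
s = t ρ_ice / ρ_m = 3.65 km × 0.9096/3.376 = 0.983 km.

0.983 km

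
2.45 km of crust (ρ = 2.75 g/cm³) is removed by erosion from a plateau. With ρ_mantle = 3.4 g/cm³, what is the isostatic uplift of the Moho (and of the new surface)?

Unloading: uplift u = e ρ_c/ρ_m = 2.45 km × 2.75/3.4 = 1.98 km.

1.98 km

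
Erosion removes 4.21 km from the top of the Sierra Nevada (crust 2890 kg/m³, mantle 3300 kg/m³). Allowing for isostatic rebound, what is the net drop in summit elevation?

Rebound u = e ρ_c/ρ_m = 4.21 km × 2890/3300 = 3.687 km.
Net surface drop = e − u = 4.21 km − 3.687 km = e (ρ_m − ρ_c)/ρ_m = 0.523 km.

0.523 km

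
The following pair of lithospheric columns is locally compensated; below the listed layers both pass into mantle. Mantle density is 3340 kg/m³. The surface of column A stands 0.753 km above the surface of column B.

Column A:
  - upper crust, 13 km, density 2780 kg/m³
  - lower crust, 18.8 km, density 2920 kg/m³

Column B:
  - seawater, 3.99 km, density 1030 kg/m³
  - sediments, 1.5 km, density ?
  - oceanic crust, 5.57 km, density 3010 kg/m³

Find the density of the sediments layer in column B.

2270 kg/m³

Take the compensation level at the base of the deeper column (depth z_c below the surface of column A) and equate Σ ρ_i t_i down to z_c; mantle fills any gap and the z_c terms cancel.
Column A: 13×2780 + 18.8×2920 + (z_c − 31.8)×3340
Column B: 0.753×0 + 3.99×1030 + 1.5×ρ + 5.57×3010 + (z_c − 0.753 − 11.06)×3340
The z_c×3340 term appears on both sides and cancels. Collect the known terms of each column as K = Σ(ρt)_known − 3340 × (depth of known layers): K_A = 91036 − 3340×31.8 = −15176; K_B = 20875.4 − 3340×(0.753 + 11.06) = −18580.02.
Balance: K_A = K_B + 1.5×ρ, so ρ = (K_A − K_B)/1.5 = 3404.02/1.5 = 2270 kg/m³.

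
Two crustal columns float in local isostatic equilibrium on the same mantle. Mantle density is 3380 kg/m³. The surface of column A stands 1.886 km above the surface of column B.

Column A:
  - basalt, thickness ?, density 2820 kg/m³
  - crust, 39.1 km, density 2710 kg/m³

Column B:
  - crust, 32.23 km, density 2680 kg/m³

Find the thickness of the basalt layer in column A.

4.89 km

Take the compensation level at the base of the deeper column (depth z_c below the surface of column A) and equate Σ ρ_i t_i down to z_c; mantle fills any gap and the z_c terms cancel.
Column A: x×2820 + 39.1×2710 + (z_c − 39.1 − x)×3380
Column B: 1.886×0 + 32.23×2680 + (z_c − 1.886 − 32.23)×3380
The z_c×3380 term appears on both sides and cancels. Collect the known terms of each column as K = Σ(ρt)_known − 3380 × (depth of known layers): K_A = 105961 − 3380×39.1 = −26197; K_B = 86376.4 − 3380×(1.886 + 32.23) = −28935.68.
Balance: K_A − x×(3380 − 2820) = K_B, so x = (K_A − K_B)/(3380 − 2820) = 2738.68/560 = 4.89 km.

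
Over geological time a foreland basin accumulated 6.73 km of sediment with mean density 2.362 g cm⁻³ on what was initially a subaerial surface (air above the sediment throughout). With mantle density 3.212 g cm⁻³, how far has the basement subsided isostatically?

4.95 km

Subaerial load: s = t ρ_sed / ρ_m = 6.73 km × 2.362/3.212 = 4.95 km.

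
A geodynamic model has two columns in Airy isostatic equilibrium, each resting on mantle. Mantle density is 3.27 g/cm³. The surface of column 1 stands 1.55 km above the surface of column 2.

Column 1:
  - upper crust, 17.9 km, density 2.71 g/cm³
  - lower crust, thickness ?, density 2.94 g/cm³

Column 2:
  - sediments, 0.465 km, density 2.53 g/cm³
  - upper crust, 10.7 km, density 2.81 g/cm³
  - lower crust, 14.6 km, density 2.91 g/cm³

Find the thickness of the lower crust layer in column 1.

Take the compensation level at the base of the deeper column (depth z_c below the surface of column 1) and equate Σ ρ_i t_i down to z_c; mantle fills any gap and the z_c terms cancel.
Column 1: 17.9×2.71 + x×2.94 + (z_c − 17.9 − x)×3.27
Column 2: 1.55×0 + 0.465×2.53 + 10.7×2.81 + 14.6×2.91 + (z_c − 1.55 − 25.765)×3.27
The z_c×3.27 term appears on both sides and cancels. Collect the known terms of each column as K = Σ(ρt)_known − 3.27 × (depth of known layers): K_1 = 48.509 − 3.27×17.9 = −10.024; K_2 = 73.72945 − 3.27×(1.55 + 25.765) = −15.5906.
Balance: K_1 − x×(3.27 − 2.94) = K_2, so x = (K_1 − K_2)/(3.27 − 2.94) = 5.5666/0.33 = 16.9 km.

16.9 km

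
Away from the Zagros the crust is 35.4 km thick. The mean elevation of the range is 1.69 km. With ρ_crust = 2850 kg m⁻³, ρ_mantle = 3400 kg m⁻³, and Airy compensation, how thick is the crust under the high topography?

Root depth r = h ρ_c / (ρ_m − ρ_c) = 1.69 km × 2850 / 550 = 8.757 km.
Total thickness = T + h + r = 35.4 km + 1.69 km + 8.757 km = 45.8 km.

45.8 km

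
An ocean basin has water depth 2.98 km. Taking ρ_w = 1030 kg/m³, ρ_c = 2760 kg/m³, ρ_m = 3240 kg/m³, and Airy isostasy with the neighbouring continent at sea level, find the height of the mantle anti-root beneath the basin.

Balancing pressure at the compensation depth: replacing crust with seawater at the top is compensated by replacing crust with mantle at the base: d (ρ_c − ρ_w) = a (ρ_m − ρ_c).
a = d (ρ_c − ρ_w)/(ρ_m − ρ_c) = 2.98 km × 1730/480 = 10.7 km.

10.7 km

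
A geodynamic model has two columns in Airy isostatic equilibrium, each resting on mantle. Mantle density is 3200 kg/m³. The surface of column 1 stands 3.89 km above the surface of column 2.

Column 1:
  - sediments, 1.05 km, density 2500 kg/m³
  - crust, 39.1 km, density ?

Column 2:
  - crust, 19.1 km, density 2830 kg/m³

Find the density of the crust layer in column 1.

2720 kg/m³

Take the compensation level at the base of the deeper column (depth z_c below the surface of column 1) and equate Σ ρ_i t_i down to z_c; mantle fills any gap and the z_c terms cancel.
Column 1: 1.05×2500 + 39.1×ρ + (z_c − 40.15)×3200
Column 2: 3.89×0 + 19.1×2830 + (z_c − 3.89 − 19.1)×3200
The z_c×3200 term appears on both sides and cancels. Collect the known terms of each column as K = Σ(ρt)_known − 3200 × (depth of known layers): K_1 = 2625 − 3200×40.15 = −125855; K_2 = 54053 − 3200×(3.89 + 19.1) = −19515.
Balance: K_1 + 39.1×ρ = K_2, so ρ = (K_2 − K_1)/39.1 = 106340/39.1 = 2720 kg/m³.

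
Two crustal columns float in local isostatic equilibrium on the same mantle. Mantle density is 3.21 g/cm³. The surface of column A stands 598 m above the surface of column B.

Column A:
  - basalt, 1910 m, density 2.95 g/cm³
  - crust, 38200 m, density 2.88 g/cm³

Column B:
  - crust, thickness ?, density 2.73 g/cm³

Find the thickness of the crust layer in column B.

Take the compensation level at the base of the deeper column (depth z_c below the surface of column A) and equate Σ ρ_i t_i down to z_c; mantle fills any gap and the z_c terms cancel.
Column A: 1910×2.95 + 38200×2.88 + (z_c − 40110)×3.21
Column B: 598×0 + x×2.73 + (z_c − 598 − 0 − x)×3.21
The z_c×3.21 term appears on both sides and cancels. Collect the known terms of each column as K = Σ(ρt)_known − 3.21 × (depth of known layers): K_A = 115650.5 − 3.21×40110 = −13102.6; K_B = 0 − 3.21×(598 + 0) = −1919.58.
Balance: K_A = K_B − x×(3.21 − 2.73), so x = (K_B − K_A)/(3.21 − 2.73) = 11183/0.48 = 23300 m.

23300 m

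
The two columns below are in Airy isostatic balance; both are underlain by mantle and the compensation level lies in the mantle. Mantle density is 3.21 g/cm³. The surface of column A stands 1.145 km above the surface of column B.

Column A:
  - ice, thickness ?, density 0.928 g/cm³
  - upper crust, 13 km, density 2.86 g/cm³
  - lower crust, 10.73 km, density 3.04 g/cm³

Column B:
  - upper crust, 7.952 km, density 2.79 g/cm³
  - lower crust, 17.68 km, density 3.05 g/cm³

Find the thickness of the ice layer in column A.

Take the compensation level at the base of the deeper column (depth z_c below the surface of column A) and equate Σ ρ_i t_i down to z_c; mantle fills any gap and the z_c terms cancel.
Column A: x×0.928 + 13×2.86 + 10.73×3.04 + (z_c − 23.73 − x)×3.21
Column B: 1.145×0 + 7.952×2.79 + 17.68×3.05 + (z_c − 1.145 − 25.632)×3.21
The z_c×3.21 term appears on both sides and cancels. Collect the known terms of each column as K = Σ(ρt)_known − 3.21 × (depth of known layers): K_A = 69.7992 − 3.21×23.73 = −6.3741; K_B = 76.11008 − 3.21×(1.145 + 25.632) = −9.84409.
Balance: K_A − x×(3.21 − 0.928) = K_B, so x = (K_A − K_B)/(3.21 − 0.928) = 3.46999/2.282 = 1.52 km.

1.52 km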